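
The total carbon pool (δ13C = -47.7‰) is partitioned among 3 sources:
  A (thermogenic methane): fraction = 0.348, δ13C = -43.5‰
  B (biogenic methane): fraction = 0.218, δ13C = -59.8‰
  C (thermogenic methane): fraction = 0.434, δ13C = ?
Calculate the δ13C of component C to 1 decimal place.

-45.0‰

Isotope mass balance: δ_bulk = Σ fᵢ·δᵢ.
-47.7 = 0.348×(-43.5) + 0.218×(-59.8) + 0.434×δ_C
0.434·δ_C = -47.7 − (-28.174) = -19.526
δ_C = -19.526 / 0.434 = -44.99‰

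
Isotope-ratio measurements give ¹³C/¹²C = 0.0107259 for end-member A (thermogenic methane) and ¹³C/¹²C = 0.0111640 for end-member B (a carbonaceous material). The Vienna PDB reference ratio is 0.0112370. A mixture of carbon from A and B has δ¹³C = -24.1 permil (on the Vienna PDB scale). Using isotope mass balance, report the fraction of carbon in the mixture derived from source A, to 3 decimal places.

δ_A = (0.0107259/0.0112370 − 1)×1000 = (0.954516 − 1)×1000 = -45.484 permil
δ_B = (0.0111640/0.0112370 − 1)×1000 = (0.993504 − 1)×1000 = -6.496 permil
f_A = (δ_mix − δ_B)/(δ_A − δ_B) = (-24.1 − (-6.496))/(-45.484 − (-6.496))
f_A = -17.604 / -38.987 = 0.4515

0.452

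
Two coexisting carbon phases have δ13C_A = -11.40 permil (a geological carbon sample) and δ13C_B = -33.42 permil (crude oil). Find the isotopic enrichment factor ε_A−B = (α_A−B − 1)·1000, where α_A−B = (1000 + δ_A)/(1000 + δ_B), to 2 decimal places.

22.78 permil

α_A−B = (1000 + -11.40) / (1000 + -33.42) = 988.60 / 966.58 = 1.022781
ε_A−B = (1.022781 − 1) × 1000 = 22.781 permil
(The approximation ε ≈ δ_A − δ_B would give 22.02 permil.)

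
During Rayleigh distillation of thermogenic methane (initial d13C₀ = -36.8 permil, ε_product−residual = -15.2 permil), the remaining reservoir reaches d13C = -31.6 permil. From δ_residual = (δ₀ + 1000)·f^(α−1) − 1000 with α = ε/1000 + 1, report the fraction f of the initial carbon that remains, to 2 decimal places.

0.70

α − 1 = ε/1000 = -0.0152
(δ_res + 1000)/(δ₀ + 1000) = (-31.6 + 1000)/(-36.8 + 1000) = 968.4/963.2 = 1.005399
f = 1.005399^(1/-0.0152) = exp(ln(1.005399)/-0.0152) = exp(0.00538/-0.0152)
f = exp(-0.3542) = 0.7017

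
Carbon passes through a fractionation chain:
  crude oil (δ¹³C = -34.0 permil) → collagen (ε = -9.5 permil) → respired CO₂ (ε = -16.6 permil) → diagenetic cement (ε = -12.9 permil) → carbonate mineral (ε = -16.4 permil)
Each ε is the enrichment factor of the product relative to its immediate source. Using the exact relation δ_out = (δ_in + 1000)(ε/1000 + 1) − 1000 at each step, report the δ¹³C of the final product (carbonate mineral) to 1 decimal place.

-86.4 permil

step 1: δ = (-34.00 + 1000)·(-9.5/1000 + 1) − 1000 = -43.18 permil
step 2: δ = (-43.18 + 1000)·(-16.6/1000 + 1) − 1000 = -59.06 permil
step 3: δ = (-59.06 + 1000)·(-12.9/1000 + 1) − 1000 = -71.20 permil
step 4: δ = (-71.20 + 1000)·(-16.4/1000 + 1) − 1000 = -86.43 permil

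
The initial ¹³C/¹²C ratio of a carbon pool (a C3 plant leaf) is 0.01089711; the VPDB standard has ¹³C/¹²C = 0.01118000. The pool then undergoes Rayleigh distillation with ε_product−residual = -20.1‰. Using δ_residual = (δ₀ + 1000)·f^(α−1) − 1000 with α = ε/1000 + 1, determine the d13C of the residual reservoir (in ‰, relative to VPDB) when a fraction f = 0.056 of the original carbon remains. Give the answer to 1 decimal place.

32.8‰

δ₀ = (0.01089711/0.01118000 − 1)×1000 = (0.974697 − 1)×1000 = -25.303‰
α − 1 = ε/1000 = -0.0201
f^(α−1) = 0.056^(-0.0201) = 1.059648
δ_res = (-25.303 + 1000) × 1.059648 − 1000 = 1032.835 − 1000 = 32.84‰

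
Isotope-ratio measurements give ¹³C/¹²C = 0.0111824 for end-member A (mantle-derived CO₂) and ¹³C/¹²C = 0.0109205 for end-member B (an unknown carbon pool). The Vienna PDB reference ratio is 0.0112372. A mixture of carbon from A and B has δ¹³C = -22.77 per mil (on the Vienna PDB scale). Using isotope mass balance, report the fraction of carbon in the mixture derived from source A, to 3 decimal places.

δ_A = (0.0111824/0.0112372 − 1)×1000 = (0.995123 − 1)×1000 = -4.877 per mil
δ_B = (0.0109205/0.0112372 − 1)×1000 = (0.971817 − 1)×1000 = -28.183 per mil
f_A = (δ_mix − δ_B)/(δ_A − δ_B) = (-22.77 − (-28.183))/(-4.877 − (-28.183))
f_A = 5.413 / 23.307 = 0.2323

0.232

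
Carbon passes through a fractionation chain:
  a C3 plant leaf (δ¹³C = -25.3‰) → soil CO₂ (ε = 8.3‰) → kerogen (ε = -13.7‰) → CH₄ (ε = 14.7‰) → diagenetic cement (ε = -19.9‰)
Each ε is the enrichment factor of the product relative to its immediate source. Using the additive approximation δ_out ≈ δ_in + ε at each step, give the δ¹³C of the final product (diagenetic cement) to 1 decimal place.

-35.9‰

step 1: δ ≈ -25.3 + (8.3) = -17.0‰
step 2: δ ≈ -17.0 + (-13.7) = -30.7‰
step 3: δ ≈ -30.7 + (14.7) = -16.0‰
step 4: δ ≈ -16.0 + (-19.9) = -35.9‰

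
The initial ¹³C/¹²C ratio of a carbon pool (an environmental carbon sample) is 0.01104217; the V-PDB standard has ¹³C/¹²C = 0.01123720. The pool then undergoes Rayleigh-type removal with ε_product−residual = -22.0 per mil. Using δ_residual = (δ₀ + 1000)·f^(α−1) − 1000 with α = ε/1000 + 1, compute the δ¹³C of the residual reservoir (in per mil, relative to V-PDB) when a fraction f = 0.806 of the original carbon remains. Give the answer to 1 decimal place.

δ₀ = (0.01104217/0.01123720 − 1)×1000 = (0.982644 − 1)×1000 = -17.356 per mil
α − 1 = ε/1000 = -0.0220
f^(α−1) = 0.806^(-0.0220) = 1.004756
δ_res = (-17.356 + 1000) × 1.004756 − 1000 = 987.318 − 1000 = -12.68 per mil

-12.7 per mil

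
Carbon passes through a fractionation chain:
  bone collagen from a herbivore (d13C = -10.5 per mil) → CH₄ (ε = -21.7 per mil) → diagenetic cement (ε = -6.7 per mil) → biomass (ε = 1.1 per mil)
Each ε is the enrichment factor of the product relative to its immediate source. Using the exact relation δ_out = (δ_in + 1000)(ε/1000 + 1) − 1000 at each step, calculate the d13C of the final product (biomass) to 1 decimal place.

step 1: δ = (-10.50 + 1000)·(-21.7/1000 + 1) − 1000 = -31.97 per mil
step 2: δ = (-31.97 + 1000)·(-6.7/1000 + 1) − 1000 = -38.46 per mil
step 3: δ = (-38.46 + 1000)·(1.1/1000 + 1) − 1000 = -37.40 per mil

-37.4 per mil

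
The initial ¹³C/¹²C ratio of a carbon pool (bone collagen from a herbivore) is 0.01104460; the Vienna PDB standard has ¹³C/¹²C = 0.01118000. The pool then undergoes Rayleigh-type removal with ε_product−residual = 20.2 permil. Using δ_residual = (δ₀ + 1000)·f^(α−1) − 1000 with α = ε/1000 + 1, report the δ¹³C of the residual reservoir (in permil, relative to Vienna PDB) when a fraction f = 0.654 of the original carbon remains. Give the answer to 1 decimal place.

-20.5 permil

δ₀ = (0.01104460/0.01118000 − 1)×1000 = (0.987889 − 1)×1000 = -12.111 permil
α − 1 = ε/1000 = 0.0202
f^(α−1) = 0.654^(0.0202) = 0.991459
δ_res = (-12.111 + 1000) × 0.991459 − 1000 = 979.451 − 1000 = -20.55 permil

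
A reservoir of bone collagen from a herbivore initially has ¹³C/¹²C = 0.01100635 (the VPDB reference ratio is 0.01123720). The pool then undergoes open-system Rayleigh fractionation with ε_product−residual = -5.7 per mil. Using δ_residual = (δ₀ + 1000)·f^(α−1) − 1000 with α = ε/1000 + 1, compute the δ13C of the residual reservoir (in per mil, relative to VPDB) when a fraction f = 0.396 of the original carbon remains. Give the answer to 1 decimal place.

-15.4 per mil

δ₀ = (0.01100635/0.01123720 − 1)×1000 = (0.979457 − 1)×1000 = -20.543 per mil
α − 1 = ε/1000 = -0.0057
f^(α−1) = 0.396^(-0.0057) = 1.005294
δ_res = (-20.543 + 1000) × 1.005294 − 1000 = 984.642 − 1000 = -15.36 per mil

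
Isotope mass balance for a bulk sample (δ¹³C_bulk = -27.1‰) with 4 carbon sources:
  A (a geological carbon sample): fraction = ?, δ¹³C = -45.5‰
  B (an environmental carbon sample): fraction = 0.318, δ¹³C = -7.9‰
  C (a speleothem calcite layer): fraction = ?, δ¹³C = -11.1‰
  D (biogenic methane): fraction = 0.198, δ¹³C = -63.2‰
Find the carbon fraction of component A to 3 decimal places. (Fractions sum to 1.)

Let f_A and f_C be the unknown fractions; fractions sum to 1 so f_A + f_C = 0.484.
Mass balance: Σ fᵢ·δᵢ = δ_bulk ⇒ f_A·(-45.5) + f_C·(-11.1) = -27.1 − (-15.026) = -12.074
Substitute f_C = 0.484 − f_A:
f_A·(-45.5 − -11.1) = -12.074 − 0.484×(-11.1) = -6.702
f_A = -6.702 / -34.4 = 0.1948

0.195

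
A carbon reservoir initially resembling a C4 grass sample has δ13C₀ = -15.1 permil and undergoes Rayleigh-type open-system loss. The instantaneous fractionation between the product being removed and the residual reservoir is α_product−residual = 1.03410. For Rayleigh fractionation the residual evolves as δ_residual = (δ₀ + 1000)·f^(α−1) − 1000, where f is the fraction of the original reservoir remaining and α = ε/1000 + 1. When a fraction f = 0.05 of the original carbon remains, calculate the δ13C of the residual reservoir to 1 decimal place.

-110.7 permil

Rayleigh residual: δ_res = (δ₀ + 1000)·f^(α−1) − 1000
α − 1 = 0.03410
f^(α−1) = 0.05^(0.03410) = 0.902890
δ_res = (-15.1 + 1000) × 0.902890 − 1000 = 889.256 − 1000 = -110.74 permil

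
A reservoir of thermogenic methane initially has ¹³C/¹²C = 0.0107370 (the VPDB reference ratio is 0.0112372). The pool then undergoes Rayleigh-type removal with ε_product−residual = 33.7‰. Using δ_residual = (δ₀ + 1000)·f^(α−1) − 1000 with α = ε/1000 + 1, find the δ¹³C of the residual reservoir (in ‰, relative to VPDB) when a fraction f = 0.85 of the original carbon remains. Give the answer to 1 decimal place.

-49.7‰

δ₀ = (0.0107370/0.0112372 − 1)×1000 = (0.955487 − 1)×1000 = -44.513‰
α − 1 = ε/1000 = 0.0337
f^(α−1) = 0.85^(0.0337) = 0.994538
δ_res = (-44.513 + 1000) × 0.994538 − 1000 = 950.268 − 1000 = -49.73‰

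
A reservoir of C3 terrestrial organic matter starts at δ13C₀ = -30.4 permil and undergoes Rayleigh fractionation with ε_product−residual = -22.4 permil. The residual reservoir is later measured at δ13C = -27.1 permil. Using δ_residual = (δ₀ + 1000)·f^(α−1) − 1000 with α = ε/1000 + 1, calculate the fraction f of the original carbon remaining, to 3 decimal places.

0.859

α − 1 = ε/1000 = -0.0224
(δ_res + 1000)/(δ₀ + 1000) = (-27.1 + 1000)/(-30.4 + 1000) = 972.9/969.6 = 1.003403
f = 1.003403^(1/-0.0224) = exp(ln(1.003403)/-0.0224) = exp(0.00340/-0.0224)
f = exp(-0.1517) = 0.8593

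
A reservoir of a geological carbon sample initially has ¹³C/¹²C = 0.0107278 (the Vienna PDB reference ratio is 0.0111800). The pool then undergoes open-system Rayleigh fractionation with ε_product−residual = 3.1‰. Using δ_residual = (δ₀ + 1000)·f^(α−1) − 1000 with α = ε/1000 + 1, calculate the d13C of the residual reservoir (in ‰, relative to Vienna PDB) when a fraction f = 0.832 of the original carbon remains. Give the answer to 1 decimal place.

-41.0‰

δ₀ = (0.0107278/0.0111800 − 1)×1000 = (0.959553 − 1)×1000 = -40.447‰
α − 1 = ε/1000 = 0.0031
f^(α−1) = 0.832^(0.0031) = 0.999430
δ_res = (-40.447 + 1000) × 0.999430 − 1000 = 959.006 − 1000 = -40.99‰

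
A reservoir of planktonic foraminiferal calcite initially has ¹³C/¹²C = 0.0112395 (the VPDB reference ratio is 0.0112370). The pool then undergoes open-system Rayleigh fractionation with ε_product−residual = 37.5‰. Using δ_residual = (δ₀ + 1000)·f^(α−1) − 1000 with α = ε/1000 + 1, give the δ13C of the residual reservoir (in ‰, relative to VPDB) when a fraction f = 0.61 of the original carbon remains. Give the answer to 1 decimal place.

-18.1‰

δ₀ = (0.0112395/0.0112370 − 1)×1000 = (1.000222 − 1)×1000 = 0.222‰
α − 1 = ε/1000 = 0.0375
f^(α−1) = 0.61^(0.0375) = 0.981635
δ_res = (0.222 + 1000) × 0.981635 − 1000 = 981.853 − 1000 = -18.15‰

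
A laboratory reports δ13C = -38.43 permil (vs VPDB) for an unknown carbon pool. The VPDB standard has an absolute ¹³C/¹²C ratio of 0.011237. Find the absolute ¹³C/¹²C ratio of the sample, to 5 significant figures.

R_sample = R_standard × (δ13C/1000 + 1)
R_sample = 0.011237 × (-38.43/1000 + 1) = 0.011237 × 0.961570
R_sample = 0.0108052

0.010805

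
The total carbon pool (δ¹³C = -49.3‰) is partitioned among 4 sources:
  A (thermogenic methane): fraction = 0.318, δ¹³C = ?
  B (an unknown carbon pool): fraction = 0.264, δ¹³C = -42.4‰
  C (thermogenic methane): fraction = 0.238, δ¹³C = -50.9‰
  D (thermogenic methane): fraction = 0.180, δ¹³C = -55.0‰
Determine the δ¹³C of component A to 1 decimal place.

-50.6‰

Isotope mass balance: δ_bulk = Σ fᵢ·δᵢ.
-49.3 = 0.318×δ_A + 0.264×(-42.4) + 0.238×(-50.9) + 0.180×(-55.0)
0.318·δ_A = -49.3 − (-33.208) = -16.092
δ_A = -16.092 / 0.318 = -50.60‰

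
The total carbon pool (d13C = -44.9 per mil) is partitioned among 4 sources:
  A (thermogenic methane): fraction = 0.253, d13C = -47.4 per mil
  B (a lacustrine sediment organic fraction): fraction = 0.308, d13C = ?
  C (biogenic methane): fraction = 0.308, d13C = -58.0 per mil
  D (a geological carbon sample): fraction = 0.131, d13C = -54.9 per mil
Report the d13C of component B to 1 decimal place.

-25.5 per mil

Isotope mass balance: δ_bulk = Σ fᵢ·δᵢ.
-44.9 = 0.253×(-47.4) + 0.308×δ_B + 0.308×(-58.0) + 0.131×(-54.9)
0.308·δ_B = -44.9 − (-37.048) = -7.852
δ_B = -7.852 / 0.308 = -25.49 per mil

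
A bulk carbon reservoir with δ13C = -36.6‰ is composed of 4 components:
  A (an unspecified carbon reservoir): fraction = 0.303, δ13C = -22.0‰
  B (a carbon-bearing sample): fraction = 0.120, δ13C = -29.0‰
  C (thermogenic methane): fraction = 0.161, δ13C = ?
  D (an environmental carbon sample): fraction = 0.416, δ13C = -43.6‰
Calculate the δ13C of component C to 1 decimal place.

-51.7‰

Isotope mass balance: δ_bulk = Σ fᵢ·δᵢ.
-36.6 = 0.303×(-22.0) + 0.120×(-29.0) + 0.161×δ_C + 0.416×(-43.6)
0.161·δ_C = -36.6 − (-28.284) = -8.316
δ_C = -8.316 / 0.161 = -51.65‰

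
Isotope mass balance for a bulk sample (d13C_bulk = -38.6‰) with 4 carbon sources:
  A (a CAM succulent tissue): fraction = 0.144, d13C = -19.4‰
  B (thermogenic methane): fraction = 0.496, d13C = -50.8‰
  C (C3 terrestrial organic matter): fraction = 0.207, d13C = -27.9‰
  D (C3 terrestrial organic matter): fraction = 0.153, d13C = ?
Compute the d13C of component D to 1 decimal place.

-31.6‰

Isotope mass balance: δ_bulk = Σ fᵢ·δᵢ.
-38.6 = 0.144×(-19.4) + 0.496×(-50.8) + 0.207×(-27.9) + 0.153×δ_D
0.153·δ_D = -38.6 − (-33.766) = -4.834
δ_D = -4.834 / 0.153 = -31.60‰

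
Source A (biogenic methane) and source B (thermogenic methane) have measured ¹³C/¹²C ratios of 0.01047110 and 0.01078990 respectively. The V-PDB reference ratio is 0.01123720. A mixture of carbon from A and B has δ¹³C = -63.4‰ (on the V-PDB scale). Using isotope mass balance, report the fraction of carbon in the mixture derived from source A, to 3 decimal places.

δ_A = (0.01047110/0.01123720 − 1)×1000 = (0.931825 − 1)×1000 = -68.175‰
δ_B = (0.01078990/0.01123720 − 1)×1000 = (0.960195 − 1)×1000 = -39.805‰
f_A = (δ_mix − δ_B)/(δ_A − δ_B) = (-63.4 − (-39.805))/(-68.175 − (-39.805))
f_A = -23.595 / -28.370 = 0.8317

0.832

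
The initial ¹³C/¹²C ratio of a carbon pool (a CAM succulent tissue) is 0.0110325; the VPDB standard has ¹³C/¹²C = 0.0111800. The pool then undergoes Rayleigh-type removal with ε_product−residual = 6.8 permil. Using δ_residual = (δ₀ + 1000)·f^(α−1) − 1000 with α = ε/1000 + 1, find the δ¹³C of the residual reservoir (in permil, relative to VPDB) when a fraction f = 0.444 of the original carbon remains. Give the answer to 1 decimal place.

δ₀ = (0.0110325/0.0111800 − 1)×1000 = (0.986807 − 1)×1000 = -13.193 permil
α − 1 = ε/1000 = 0.0068
f^(α−1) = 0.444^(0.0068) = 0.994494
δ_res = (-13.193 + 1000) × 0.994494 − 1000 = 981.374 − 1000 = -18.63 permil

-18.6 permil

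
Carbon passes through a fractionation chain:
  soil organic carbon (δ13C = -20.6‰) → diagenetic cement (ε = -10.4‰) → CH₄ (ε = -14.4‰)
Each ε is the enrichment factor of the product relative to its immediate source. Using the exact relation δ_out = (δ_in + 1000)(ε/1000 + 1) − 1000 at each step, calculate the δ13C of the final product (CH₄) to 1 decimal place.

step 1: δ = (-20.60 + 1000)·(-10.4/1000 + 1) − 1000 = -30.79‰
step 2: δ = (-30.79 + 1000)·(-14.4/1000 + 1) − 1000 = -44.74‰

-44.7‰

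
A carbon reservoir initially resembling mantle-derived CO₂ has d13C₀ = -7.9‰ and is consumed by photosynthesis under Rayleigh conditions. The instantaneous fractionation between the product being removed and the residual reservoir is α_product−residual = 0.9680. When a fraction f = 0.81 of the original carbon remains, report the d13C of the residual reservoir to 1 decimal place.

Rayleigh residual: δ_res = (δ₀ + 1000)·f^(α−1) − 1000
α − 1 = -0.03200
f^(α−1) = 0.81^(-0.03200) = 1.006766
δ_res = (-7.9 + 1000) × 1.006766 − 1000 = 998.812 − 1000 = -1.19‰

-1.2‰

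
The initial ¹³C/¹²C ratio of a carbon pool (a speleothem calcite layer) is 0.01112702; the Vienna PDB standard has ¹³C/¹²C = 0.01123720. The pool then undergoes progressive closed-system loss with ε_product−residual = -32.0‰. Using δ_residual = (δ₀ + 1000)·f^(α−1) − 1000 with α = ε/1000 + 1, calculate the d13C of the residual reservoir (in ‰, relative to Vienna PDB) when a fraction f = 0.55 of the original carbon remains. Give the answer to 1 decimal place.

9.3‰

δ₀ = (0.01112702/0.01123720 − 1)×1000 = (0.990195 − 1)×1000 = -9.805‰
α − 1 = ε/1000 = -0.0320
f^(α−1) = 0.55^(-0.0320) = 1.019315
δ_res = (-9.805 + 1000) × 1.019315 − 1000 = 1009.321 − 1000 = 9.32‰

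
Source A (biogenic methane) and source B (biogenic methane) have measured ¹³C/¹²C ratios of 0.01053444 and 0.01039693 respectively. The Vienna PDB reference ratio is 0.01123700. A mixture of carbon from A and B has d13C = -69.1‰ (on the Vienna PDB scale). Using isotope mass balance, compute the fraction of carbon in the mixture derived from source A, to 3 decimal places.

0.462

δ_A = (0.01053444/0.01123700 − 1)×1000 = (0.937478 − 1)×1000 = -62.522‰
δ_B = (0.01039693/0.01123700 − 1)×1000 = (0.925241 − 1)×1000 = -74.759‰
f_A = (δ_mix − δ_B)/(δ_A − δ_B) = (-69.1 − (-74.759))/(-62.522 − (-74.759))
f_A = 5.659 / 12.237 = 0.4625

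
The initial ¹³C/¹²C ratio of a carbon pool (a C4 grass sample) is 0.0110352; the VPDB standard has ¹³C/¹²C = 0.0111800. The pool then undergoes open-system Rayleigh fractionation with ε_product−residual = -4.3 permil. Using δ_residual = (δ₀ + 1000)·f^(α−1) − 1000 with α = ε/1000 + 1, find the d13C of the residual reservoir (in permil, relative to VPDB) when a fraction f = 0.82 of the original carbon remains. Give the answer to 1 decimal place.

-12.1 permil

δ₀ = (0.0110352/0.0111800 − 1)×1000 = (0.987048 − 1)×1000 = -12.952 permil
α − 1 = ε/1000 = -0.0043
f^(α−1) = 0.82^(-0.0043) = 1.000854
δ_res = (-12.952 + 1000) × 1.000854 − 1000 = 987.891 − 1000 = -12.11 permil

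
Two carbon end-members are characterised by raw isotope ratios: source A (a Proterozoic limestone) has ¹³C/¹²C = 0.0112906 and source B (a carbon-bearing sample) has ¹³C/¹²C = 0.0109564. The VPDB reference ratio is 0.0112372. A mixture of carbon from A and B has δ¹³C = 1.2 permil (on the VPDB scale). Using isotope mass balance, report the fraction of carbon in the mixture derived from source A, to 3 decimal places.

δ_A = (0.0112906/0.0112372 − 1)×1000 = (1.004752 − 1)×1000 = 4.752 permil
δ_B = (0.0109564/0.0112372 − 1)×1000 = (0.975012 − 1)×1000 = -24.988 permil
f_A = (δ_mix − δ_B)/(δ_A − δ_B) = (1.2 − (-24.988))/(4.752 − (-24.988))
f_A = 26.188 / 29.741 = 0.8806

0.881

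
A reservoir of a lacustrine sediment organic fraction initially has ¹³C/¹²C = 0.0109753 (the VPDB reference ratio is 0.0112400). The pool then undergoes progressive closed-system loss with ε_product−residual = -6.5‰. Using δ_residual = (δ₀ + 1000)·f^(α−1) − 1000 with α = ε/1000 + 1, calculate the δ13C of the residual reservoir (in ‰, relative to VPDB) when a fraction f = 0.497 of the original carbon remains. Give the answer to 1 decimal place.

-19.1‰

δ₀ = (0.0109753/0.0112400 − 1)×1000 = (0.976450 − 1)×1000 = -23.550‰
α − 1 = ε/1000 = -0.0065
f^(α−1) = 0.497^(-0.0065) = 1.004555
δ_res = (-23.550 + 1000) × 1.004555 − 1000 = 980.898 − 1000 = -19.10‰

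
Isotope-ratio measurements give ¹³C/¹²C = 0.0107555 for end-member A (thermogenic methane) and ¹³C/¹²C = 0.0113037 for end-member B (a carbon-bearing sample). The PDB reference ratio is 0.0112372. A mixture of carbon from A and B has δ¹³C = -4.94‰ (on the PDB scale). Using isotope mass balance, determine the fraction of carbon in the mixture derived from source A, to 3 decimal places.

δ_A = (0.0107555/0.0112372 − 1)×1000 = (0.957133 − 1)×1000 = -42.867‰
δ_B = (0.0113037/0.0112372 − 1)×1000 = (1.005918 − 1)×1000 = 5.918‰
f_A = (δ_mix − δ_B)/(δ_A − δ_B) = (-4.94 − (5.918))/(-42.867 − (5.918))
f_A = -10.858 / -48.784 = 0.2226

0.223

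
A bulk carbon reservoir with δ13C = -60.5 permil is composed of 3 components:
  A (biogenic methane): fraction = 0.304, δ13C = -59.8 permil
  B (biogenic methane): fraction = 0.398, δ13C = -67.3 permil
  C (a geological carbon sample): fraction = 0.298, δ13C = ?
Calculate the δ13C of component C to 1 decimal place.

-52.1 permil

Isotope mass balance: δ_bulk = Σ fᵢ·δᵢ.
-60.5 = 0.304×(-59.8) + 0.398×(-67.3) + 0.298×δ_C
0.298·δ_C = -60.5 − (-44.965) = -15.535
δ_C = -15.535 / 0.298 = -52.13 permil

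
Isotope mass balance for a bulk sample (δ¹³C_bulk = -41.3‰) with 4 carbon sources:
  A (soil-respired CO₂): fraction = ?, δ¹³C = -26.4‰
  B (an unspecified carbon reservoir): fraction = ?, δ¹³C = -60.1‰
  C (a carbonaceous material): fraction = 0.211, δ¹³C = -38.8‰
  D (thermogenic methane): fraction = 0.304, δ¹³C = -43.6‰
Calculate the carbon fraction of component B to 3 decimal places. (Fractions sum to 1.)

Let f_B and f_A be the unknown fractions; fractions sum to 1 so f_B + f_A = 0.485.
Mass balance: Σ fᵢ·δᵢ = δ_bulk ⇒ f_B·(-60.1) + f_A·(-26.4) = -41.3 − (-21.441) = -19.859
Substitute f_A = 0.485 − f_B:
f_B·(-60.1 − -26.4) = -19.859 − 0.485×(-26.4) = -7.055
f_B = -7.055 / -33.7 = 0.2093

0.209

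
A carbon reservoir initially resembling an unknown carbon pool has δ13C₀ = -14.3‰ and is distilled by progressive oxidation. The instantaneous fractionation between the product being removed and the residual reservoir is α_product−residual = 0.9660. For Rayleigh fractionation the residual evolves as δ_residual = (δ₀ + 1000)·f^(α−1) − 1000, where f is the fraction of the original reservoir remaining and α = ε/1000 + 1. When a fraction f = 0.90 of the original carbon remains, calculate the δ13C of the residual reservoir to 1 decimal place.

Rayleigh residual: δ_res = (δ₀ + 1000)·f^(α−1) − 1000
α − 1 = -0.03400
f^(α−1) = 0.90^(-0.03400) = 1.003589
δ_res = (-14.3 + 1000) × 1.003589 − 1000 = 989.237 − 1000 = -10.76‰

-10.8‰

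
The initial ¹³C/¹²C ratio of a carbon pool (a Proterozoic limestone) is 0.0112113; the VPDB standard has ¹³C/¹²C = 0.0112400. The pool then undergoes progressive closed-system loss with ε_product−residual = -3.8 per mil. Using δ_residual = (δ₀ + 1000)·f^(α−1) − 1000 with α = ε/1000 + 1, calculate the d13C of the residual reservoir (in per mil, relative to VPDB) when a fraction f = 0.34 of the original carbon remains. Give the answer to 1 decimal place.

1.5 per mil

δ₀ = (0.0112113/0.0112400 − 1)×1000 = (0.997447 − 1)×1000 = -2.553 per mil
α − 1 = ε/1000 = -0.0038
f^(α−1) = 0.34^(-0.0038) = 1.004108
δ_res = (-2.553 + 1000) × 1.004108 − 1000 = 1001.544 − 1000 = 1.54 per mil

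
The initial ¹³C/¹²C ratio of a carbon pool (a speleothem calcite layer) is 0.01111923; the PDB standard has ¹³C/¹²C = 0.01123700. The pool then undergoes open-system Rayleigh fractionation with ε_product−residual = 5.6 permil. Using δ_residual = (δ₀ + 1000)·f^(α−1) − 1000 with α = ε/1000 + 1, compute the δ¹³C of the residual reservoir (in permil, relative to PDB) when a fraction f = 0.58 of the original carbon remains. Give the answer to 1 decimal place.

-13.5 permil

δ₀ = (0.01111923/0.01123700 − 1)×1000 = (0.989519 − 1)×1000 = -10.481 permil
α − 1 = ε/1000 = 0.0056
f^(α−1) = 0.58^(0.0056) = 0.996954
δ_res = (-10.481 + 1000) × 0.996954 − 1000 = 986.506 − 1000 = -13.49 permil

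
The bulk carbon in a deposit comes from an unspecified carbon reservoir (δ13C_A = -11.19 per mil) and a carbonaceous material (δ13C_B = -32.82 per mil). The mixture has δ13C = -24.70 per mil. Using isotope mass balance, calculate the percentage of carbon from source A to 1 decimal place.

δ_mix = f_A·δ_A + (1 − f_A)·δ_B  ⇒  f_A = (δ_mix − δ_B)/(δ_A − δ_B)
f_A = (-24.70 − (-32.82)) / (-11.19 − (-32.82))
f_A = 8.12 / 21.63 = 0.3754

37.5%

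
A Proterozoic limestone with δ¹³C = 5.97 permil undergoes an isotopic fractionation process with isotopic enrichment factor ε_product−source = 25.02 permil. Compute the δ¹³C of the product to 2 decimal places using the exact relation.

To first order, δ_product ≈ δ_source + ε = 30.99 permil.
Exactly, δ_product = (δ_source + 1000)·(ε/1000 + 1) − 1000.
δ_product = (5.97 + 1000) × (25.02/1000 + 1) − 1000
δ_product = 31.139 permil

31.14 permil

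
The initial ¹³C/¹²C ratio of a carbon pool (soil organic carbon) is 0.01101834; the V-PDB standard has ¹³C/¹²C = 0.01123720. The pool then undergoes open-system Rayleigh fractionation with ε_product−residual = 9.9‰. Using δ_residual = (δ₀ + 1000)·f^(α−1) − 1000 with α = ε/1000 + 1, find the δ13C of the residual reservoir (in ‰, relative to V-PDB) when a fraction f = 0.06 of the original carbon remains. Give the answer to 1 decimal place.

-46.4‰

δ₀ = (0.01101834/0.01123720 − 1)×1000 = (0.980524 − 1)×1000 = -19.476‰
α − 1 = ε/1000 = 0.0099
f^(α−1) = 0.06^(0.0099) = 0.972532
δ_res = (-19.476 + 1000) × 0.972532 − 1000 = 953.590 − 1000 = -46.41‰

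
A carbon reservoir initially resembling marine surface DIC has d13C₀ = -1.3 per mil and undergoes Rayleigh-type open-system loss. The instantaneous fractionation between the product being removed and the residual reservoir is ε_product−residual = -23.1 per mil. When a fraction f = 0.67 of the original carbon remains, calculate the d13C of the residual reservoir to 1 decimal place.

Rayleigh residual: δ_res = (δ₀ + 1000)·f^(α−1) − 1000
α = ε/1000 + 1 = 0.97690, so α − 1 = -0.02310
f^(α−1) = 0.67^(-0.02310) = 1.009294
δ_res = (-1.3 + 1000) × 1.009294 − 1000 = 1007.982 − 1000 = 7.98 per mil

8.0 per mil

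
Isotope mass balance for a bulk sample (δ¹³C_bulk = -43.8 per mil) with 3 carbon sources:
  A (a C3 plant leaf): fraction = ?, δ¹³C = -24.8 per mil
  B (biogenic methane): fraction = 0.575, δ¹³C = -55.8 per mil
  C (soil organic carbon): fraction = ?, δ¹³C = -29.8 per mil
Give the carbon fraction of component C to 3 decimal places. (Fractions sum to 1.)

0.235

Let f_C and f_A be the unknown fractions; fractions sum to 1 so f_C + f_A = 0.425.
Mass balance: Σ fᵢ·δᵢ = δ_bulk ⇒ f_C·(-29.8) + f_A·(-24.8) = -43.8 − (-32.085) = -11.715
Substitute f_A = 0.425 − f_C:
f_C·(-29.8 − -24.8) = -11.715 − 0.425×(-24.8) = -1.175
f_C = -1.175 / -5.0 = 0.2350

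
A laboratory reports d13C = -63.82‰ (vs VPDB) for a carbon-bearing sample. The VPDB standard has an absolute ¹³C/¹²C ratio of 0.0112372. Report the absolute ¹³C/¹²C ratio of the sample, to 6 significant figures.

R_sample = R_standard × (d13C/1000 + 1)
R_sample = 0.0112372 × (-63.82/1000 + 1) = 0.0112372 × 0.936180
R_sample = 0.0105200

0.0105200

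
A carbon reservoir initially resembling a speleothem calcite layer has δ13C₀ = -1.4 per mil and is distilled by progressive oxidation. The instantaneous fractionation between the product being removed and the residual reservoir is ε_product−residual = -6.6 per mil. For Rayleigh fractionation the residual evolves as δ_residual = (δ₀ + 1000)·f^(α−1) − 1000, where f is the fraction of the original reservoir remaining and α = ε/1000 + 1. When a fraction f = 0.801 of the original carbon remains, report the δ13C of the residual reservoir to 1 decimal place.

0.1 per mil

Rayleigh residual: δ_res = (δ₀ + 1000)·f^(α−1) − 1000
α = ε/1000 + 1 = 0.99340, so α − 1 = -0.00660
f^(α−1) = 0.801^(-0.00660) = 1.001466
δ_res = (-1.4 + 1000) × 1.001466 − 1000 = 1000.064 − 1000 = 0.06 per mil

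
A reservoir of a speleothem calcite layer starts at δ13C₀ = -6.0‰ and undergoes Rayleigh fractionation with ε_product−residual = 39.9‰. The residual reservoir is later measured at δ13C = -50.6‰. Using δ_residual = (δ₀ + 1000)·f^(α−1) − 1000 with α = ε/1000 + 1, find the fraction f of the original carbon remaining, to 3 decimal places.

α − 1 = ε/1000 = 0.0399
(δ_res + 1000)/(δ₀ + 1000) = (-50.6 + 1000)/(-6.0 + 1000) = 949.4/994.0 = 0.955131
f = 0.955131^(1/0.0399) = exp(ln(0.955131)/0.0399) = exp(-0.04591/0.0399)
f = exp(-1.1506) = 0.3165

0.316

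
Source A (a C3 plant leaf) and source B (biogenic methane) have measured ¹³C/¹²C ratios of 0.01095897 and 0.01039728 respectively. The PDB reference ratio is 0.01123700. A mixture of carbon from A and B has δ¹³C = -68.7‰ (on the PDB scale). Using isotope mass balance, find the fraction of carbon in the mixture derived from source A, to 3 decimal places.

δ_A = (0.01095897/0.01123700 − 1)×1000 = (0.975258 − 1)×1000 = -24.742‰
δ_B = (0.01039728/0.01123700 − 1)×1000 = (0.925272 − 1)×1000 = -74.728‰
f_A = (δ_mix − δ_B)/(δ_A − δ_B) = (-68.7 − (-74.728))/(-24.742 − (-74.728))
f_A = 6.028 / 49.986 = 0.1206

0.121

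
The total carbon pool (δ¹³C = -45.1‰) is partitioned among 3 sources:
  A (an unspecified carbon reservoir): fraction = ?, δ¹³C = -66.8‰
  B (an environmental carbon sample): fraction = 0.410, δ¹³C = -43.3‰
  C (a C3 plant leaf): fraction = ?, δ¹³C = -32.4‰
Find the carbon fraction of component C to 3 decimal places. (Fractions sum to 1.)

0.351

Let f_C and f_A be the unknown fractions; fractions sum to 1 so f_C + f_A = 0.590.
Mass balance: Σ fᵢ·δᵢ = δ_bulk ⇒ f_C·(-32.4) + f_A·(-66.8) = -45.1 − (-17.753) = -27.347
Substitute f_A = 0.590 − f_C:
f_C·(-32.4 − -66.8) = -27.347 − 0.590×(-66.8) = 12.065
f_C = 12.065 / 34.4 = 0.3507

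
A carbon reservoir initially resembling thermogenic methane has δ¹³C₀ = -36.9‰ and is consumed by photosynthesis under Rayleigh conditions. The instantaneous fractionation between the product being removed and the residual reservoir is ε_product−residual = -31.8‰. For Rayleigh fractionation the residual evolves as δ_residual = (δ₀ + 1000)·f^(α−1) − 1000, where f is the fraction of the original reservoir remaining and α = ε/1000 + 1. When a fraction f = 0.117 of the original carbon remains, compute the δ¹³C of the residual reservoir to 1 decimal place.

Rayleigh residual: δ_res = (δ₀ + 1000)·f^(α−1) − 1000
α = ε/1000 + 1 = 0.96820, so α − 1 = -0.03180
f^(α−1) = 0.117^(-0.03180) = 1.070611
δ_res = (-36.9 + 1000) × 1.070611 − 1000 = 1031.105 − 1000 = 31.11‰

31.1‰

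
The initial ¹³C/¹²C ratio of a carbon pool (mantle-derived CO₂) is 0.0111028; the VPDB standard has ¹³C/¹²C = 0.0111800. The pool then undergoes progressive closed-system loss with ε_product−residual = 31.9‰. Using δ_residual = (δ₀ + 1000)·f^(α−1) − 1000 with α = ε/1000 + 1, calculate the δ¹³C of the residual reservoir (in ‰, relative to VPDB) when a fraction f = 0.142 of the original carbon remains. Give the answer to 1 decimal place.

-66.9‰

δ₀ = (0.0111028/0.0111800 − 1)×1000 = (0.993095 − 1)×1000 = -6.905‰
α − 1 = ε/1000 = 0.0319
f^(α−1) = 0.142^(0.0319) = 0.939632
δ_res = (-6.905 + 1000) × 0.939632 − 1000 = 933.144 − 1000 = -66.86‰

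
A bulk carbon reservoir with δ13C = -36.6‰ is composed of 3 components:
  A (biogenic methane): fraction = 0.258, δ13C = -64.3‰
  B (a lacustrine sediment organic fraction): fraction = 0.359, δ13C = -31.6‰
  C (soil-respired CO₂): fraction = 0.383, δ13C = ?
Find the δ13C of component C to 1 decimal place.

-22.6‰

Isotope mass balance: δ_bulk = Σ fᵢ·δᵢ.
-36.6 = 0.258×(-64.3) + 0.359×(-31.6) + 0.383×δ_C
0.383·δ_C = -36.6 − (-27.934) = -8.666
δ_C = -8.666 / 0.383 = -22.63‰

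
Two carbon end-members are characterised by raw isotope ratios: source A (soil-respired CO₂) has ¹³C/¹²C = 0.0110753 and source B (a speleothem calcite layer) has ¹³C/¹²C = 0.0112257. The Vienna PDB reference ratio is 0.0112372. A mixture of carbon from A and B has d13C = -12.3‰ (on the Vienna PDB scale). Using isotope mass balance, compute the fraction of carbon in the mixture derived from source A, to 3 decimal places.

δ_A = (0.0110753/0.0112372 − 1)×1000 = (0.985592 − 1)×1000 = -14.408‰
δ_B = (0.0112257/0.0112372 − 1)×1000 = (0.998977 − 1)×1000 = -1.023‰
f_A = (δ_mix − δ_B)/(δ_A − δ_B) = (-12.3 − (-1.023))/(-14.408 − (-1.023))
f_A = -11.277 / -13.384 = 0.8425

0.843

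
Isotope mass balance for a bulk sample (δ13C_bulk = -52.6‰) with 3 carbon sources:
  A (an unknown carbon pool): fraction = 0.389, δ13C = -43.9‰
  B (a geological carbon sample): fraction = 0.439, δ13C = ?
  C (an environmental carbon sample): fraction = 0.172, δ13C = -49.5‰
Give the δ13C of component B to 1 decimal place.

Isotope mass balance: δ_bulk = Σ fᵢ·δᵢ.
-52.6 = 0.389×(-43.9) + 0.439×δ_B + 0.172×(-49.5)
0.439·δ_B = -52.6 − (-25.591) = -27.009
δ_B = -27.009 / 0.439 = -61.52‰

-61.5‰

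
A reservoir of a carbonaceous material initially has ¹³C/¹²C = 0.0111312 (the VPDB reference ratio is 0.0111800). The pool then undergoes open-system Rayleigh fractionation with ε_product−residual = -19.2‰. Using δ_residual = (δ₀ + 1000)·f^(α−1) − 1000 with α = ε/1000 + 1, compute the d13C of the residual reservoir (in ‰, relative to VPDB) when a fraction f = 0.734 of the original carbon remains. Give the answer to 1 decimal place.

1.6‰

δ₀ = (0.0111312/0.0111800 − 1)×1000 = (0.995635 − 1)×1000 = -4.365‰
α − 1 = ε/1000 = -0.0192
f^(α−1) = 0.734^(-0.0192) = 1.005955
δ_res = (-4.365 + 1000) × 1.005955 − 1000 = 1001.564 − 1000 = 1.56‰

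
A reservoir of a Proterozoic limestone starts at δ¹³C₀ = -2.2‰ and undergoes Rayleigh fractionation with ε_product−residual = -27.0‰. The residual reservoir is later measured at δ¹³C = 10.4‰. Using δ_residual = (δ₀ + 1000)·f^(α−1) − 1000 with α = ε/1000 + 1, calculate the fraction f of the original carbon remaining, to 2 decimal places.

0.63

α − 1 = ε/1000 = -0.0270
(δ_res + 1000)/(δ₀ + 1000) = (10.4 + 1000)/(-2.2 + 1000) = 1010.4/997.8 = 1.012628
f = 1.012628^(1/-0.0270) = exp(ln(1.012628)/-0.0270) = exp(0.01255/-0.0270)
f = exp(-0.4648) = 0.6283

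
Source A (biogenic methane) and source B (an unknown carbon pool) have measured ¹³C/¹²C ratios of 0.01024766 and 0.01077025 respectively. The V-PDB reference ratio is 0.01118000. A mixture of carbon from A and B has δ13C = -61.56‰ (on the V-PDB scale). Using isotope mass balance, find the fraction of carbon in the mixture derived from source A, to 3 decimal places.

δ_A = (0.01024766/0.01118000 − 1)×1000 = (0.916606 − 1)×1000 = -83.394‰
δ_B = (0.01077025/0.01118000 − 1)×1000 = (0.963350 − 1)×1000 = -36.650‰
f_A = (δ_mix − δ_B)/(δ_A − δ_B) = (-61.56 − (-36.650))/(-83.394 − (-36.650))
f_A = -24.910 / -46.743 = 0.5329

0.533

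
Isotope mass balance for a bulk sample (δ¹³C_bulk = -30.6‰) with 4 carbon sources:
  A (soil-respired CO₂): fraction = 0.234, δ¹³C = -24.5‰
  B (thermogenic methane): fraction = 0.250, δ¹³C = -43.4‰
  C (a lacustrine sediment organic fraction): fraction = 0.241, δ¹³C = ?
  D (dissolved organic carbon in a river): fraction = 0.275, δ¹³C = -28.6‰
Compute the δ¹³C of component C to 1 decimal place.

-25.5‰

Isotope mass balance: δ_bulk = Σ fᵢ·δᵢ.
-30.6 = 0.234×(-24.5) + 0.250×(-43.4) + 0.241×δ_C + 0.275×(-28.6)
0.241·δ_C = -30.6 − (-24.448) = -6.152
δ_C = -6.152 / 0.241 = -25.53‰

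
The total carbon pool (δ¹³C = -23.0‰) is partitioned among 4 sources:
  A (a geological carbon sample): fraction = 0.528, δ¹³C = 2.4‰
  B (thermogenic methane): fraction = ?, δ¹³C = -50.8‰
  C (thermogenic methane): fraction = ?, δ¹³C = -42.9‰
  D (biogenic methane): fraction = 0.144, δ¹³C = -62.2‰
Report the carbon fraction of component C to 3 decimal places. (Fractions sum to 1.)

0.171

Let f_C and f_B be the unknown fractions; fractions sum to 1 so f_C + f_B = 0.328.
Mass balance: Σ fᵢ·δᵢ = δ_bulk ⇒ f_C·(-42.9) + f_B·(-50.8) = -23.0 − (-7.690) = -15.310
Substitute f_B = 0.328 − f_C:
f_C·(-42.9 − -50.8) = -15.310 − 0.328×(-50.8) = 1.352
f_C = 1.352 / 7.9 = 0.1711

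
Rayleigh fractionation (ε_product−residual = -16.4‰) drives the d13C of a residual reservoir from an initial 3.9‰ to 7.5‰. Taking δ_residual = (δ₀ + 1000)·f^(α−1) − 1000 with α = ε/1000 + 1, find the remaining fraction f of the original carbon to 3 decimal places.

α − 1 = ε/1000 = -0.0164
(δ_res + 1000)/(δ₀ + 1000) = (7.5 + 1000)/(3.9 + 1000) = 1007.5/1003.9 = 1.003586
f = 1.003586^(1/-0.0164) = exp(ln(1.003586)/-0.0164) = exp(0.00358/-0.0164)
f = exp(-0.2183) = 0.8039

0.804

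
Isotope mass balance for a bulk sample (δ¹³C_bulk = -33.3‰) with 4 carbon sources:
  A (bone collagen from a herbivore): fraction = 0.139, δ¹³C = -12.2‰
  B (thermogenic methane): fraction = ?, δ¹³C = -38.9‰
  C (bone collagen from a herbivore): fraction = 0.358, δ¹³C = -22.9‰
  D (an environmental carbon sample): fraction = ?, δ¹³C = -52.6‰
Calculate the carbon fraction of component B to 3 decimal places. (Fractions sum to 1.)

0.223

Let f_B and f_D be the unknown fractions; fractions sum to 1 so f_B + f_D = 0.503.
Mass balance: Σ fᵢ·δᵢ = δ_bulk ⇒ f_B·(-38.9) + f_D·(-52.6) = -33.3 − (-9.894) = -23.406
Substitute f_D = 0.503 − f_B:
f_B·(-38.9 − -52.6) = -23.406 − 0.503×(-52.6) = 3.052
f_B = 3.052 / 13.7 = 0.2228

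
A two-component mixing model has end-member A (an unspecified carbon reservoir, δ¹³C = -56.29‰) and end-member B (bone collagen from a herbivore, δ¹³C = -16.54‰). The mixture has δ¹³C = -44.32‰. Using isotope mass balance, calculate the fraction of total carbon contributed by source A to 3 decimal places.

δ_mix = f_A·δ_A + (1 − f_A)·δ_B  ⇒  f_A = (δ_mix − δ_B)/(δ_A − δ_B)
f_A = (-44.32 − (-16.54)) / (-56.29 − (-16.54))
f_A = -27.78 / -39.75 = 0.6989

0.699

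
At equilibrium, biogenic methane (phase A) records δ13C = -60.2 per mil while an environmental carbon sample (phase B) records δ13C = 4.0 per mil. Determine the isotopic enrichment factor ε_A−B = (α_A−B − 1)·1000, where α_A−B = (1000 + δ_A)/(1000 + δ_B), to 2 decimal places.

α_A−B = (1000 + -60.2) / (1000 + 4.0) = 939.8 / 1004.0 = 0.936056
ε_A−B = (0.936056 − 1) × 1000 = -63.944 per mil
(The approximation ε ≈ δ_A − δ_B would give -64.2 per mil.)

-63.94 per mil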